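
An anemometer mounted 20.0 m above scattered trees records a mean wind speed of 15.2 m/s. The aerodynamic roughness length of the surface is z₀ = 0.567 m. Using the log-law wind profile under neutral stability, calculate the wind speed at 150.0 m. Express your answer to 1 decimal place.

23.8 m/s

Log law: V(z) ∝ ln(z/z₀), so V₂/V₁ = ln(z₂/z₀) / ln(z₁/z₀).
ln(150.0/0.567) = 5.5780, ln(20.0/0.567) = 3.5631
V₂ = 15.2 × 5.5780/3.5631 = 15.2 × 1.5655 = 23.7954 m/s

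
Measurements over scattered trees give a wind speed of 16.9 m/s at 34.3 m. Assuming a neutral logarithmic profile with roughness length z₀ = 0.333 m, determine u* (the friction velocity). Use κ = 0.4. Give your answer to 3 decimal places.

Log law: V(z) = (u*/κ) · ln(z/z₀) ⇒ u* = κ · V / ln(z/z₀)
u* = 0.4 × 16.9 / ln(34.3/0.333) = 0.4 × 16.9 / 4.6348
   = 6.7600 / 4.6348 = 1.4585 m/s

u* ≈ 1.459 m/s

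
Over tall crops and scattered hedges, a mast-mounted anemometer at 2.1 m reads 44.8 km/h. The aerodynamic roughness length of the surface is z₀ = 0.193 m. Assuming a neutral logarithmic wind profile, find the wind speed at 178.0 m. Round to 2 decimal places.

Log law: V(z) ∝ ln(z/z₀), so V₂/V₁ = ln(z₂/z₀) / ln(z₁/z₀).
ln(178.0/0.193) = 6.8268, ln(2.1/0.193) = 2.3870
V₂ = 44.8 × 6.8268/2.3870 = 44.8 × 2.8600 = 128.1284 km/h

128.13 km/h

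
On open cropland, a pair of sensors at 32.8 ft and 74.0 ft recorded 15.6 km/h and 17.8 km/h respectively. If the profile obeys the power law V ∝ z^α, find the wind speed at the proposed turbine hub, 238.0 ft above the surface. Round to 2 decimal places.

First find α: α = ln(V₂/V₁)/ln(z₂/z₁) = ln(17.8/15.6)/ln(74.0/32.8) = 0.13193/0.81364 = 0.1621
Extrapolate from 74.0 ft to 238.0 ft: V₃ = 17.8 × (238.0/74.0)^0.1621 = 17.8 × 1.2085 = 21.5121 km/h

21.51 km/h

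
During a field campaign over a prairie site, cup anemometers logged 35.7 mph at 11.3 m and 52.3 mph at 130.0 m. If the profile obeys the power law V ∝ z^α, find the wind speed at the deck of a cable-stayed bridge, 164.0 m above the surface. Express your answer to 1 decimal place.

54.2 mph

First find α: α = ln(V₂/V₁)/ln(z₂/z₁) = ln(52.3/35.7)/ln(130.0/11.3) = 0.38185/2.44273 = 0.1563
Extrapolate from 130.0 m to 164.0 m: V₃ = 52.3 × (164.0/130.0)^0.1563 = 52.3 × 1.0370 = 54.2343 mph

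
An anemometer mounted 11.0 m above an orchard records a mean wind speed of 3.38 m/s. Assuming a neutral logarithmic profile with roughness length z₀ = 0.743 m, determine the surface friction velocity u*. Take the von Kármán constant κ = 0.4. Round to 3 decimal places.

u* ≈ 0.502 m/s

Log law: V(z) = (u*/κ) · ln(z/z₀) ⇒ u* = κ · V / ln(z/z₀)
u* = 0.4 × 3.38 / ln(11.0/0.743) = 0.4 × 3.38 / 2.6950
   = 1.3520 / 2.6950 = 0.5017 m/s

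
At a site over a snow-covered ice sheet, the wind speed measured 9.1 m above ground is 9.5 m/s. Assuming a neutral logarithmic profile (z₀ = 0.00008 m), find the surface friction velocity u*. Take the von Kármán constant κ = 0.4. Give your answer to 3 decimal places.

Log law: V(z) = (u*/κ) · ln(z/z₀) ⇒ u* = κ · V / ln(z/z₀)
u* = 0.4 × 9.5 / ln(9.1/0.00008) = 0.4 × 9.5 / 11.6418
   = 3.8000 / 11.6418 = 0.3264 m/s

u* ≈ 0.326 m/s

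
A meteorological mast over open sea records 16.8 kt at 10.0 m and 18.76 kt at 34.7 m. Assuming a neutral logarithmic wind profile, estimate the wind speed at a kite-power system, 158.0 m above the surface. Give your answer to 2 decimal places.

21.15 kt

Log law: V ∝ ln(z/z₀). From the pair, with r = V₁/V₂ = 0.89552,
ln z₀ = (ln z₁ − r·ln z₂)/(1 − r) = (2.3026 − 0.89552×3.5467)/0.10448 = -8.3616 → z₀ = 0.0002337 m
V₃ = V₁ · ln(z₃/z₀)/ln(z₁/z₀) = 16.8 × 13.4242/10.6642 = 21.1480 kt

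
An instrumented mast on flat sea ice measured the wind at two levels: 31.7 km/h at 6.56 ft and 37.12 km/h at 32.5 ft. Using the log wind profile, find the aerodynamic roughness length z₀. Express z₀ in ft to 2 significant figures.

Log law: V(z) ∝ ln(z/z₀). With r = V₁/V₂ = 31.7/37.12 = 0.85399,
r · ln(z₂/z₀) = ln(z₁/z₀) ⇒ ln z₀ = (ln z₁ − r·ln z₂)/(1 − r)
ln z₀ = (1.88099 − 0.85399×3.48124) / 0.14601 = -7.4784
z₀ = exp(-7.4784) = 0.0005652 ft

z₀ ≈ 0.00057 ft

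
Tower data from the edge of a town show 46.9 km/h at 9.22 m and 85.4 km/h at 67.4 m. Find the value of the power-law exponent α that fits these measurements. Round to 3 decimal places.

Power law: V₂/V₁ = (z₂/z₁)^α ⇒ α = ln(V₂/V₁) / ln(z₂/z₁)
α = ln(85.4/46.9) / ln(67.4/9.22) = ln(1.8209) / ln(7.3102)
  = 0.59933 / 1.98927 = 0.30128

α ≈ 0.301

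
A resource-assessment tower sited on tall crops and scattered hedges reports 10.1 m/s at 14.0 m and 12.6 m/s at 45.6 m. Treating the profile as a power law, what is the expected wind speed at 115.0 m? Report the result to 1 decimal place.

15.0 m/s

First find α: α = ln(V₂/V₁)/ln(z₂/z₁) = ln(12.6/10.1)/ln(45.6/14.0) = 0.22116/1.18085 = 0.1873
Extrapolate from 45.6 m to 115.0 m: V₃ = 12.6 × (115.0/45.6)^0.1873 = 12.6 × 1.1892 = 14.9834 m/s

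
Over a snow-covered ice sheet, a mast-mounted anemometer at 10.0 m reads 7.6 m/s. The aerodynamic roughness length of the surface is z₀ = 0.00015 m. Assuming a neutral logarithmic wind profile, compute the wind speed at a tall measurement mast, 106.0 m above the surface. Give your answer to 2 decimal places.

Log law: V(z) ∝ ln(z/z₀), so V₂/V₁ = ln(z₂/z₀) / ln(z₁/z₀).
ln(106.0/0.00015) = 13.4683, ln(10.0/0.00015) = 11.1075
V₂ = 7.6 × 13.4683/11.1075 = 7.6 × 1.2125 = 9.2154 m/s

9.22 m/s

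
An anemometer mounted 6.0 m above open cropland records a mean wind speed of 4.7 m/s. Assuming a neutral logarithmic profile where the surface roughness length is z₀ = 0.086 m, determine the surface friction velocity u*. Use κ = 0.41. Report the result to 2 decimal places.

Log law: V(z) = (u*/κ) · ln(z/z₀) ⇒ u* = κ · V / ln(z/z₀)
u* = 0.41 × 4.7 / ln(6.0/0.086) = 0.41 × 4.7 / 4.2452
   = 1.9270 / 4.2452 = 0.4539 m/s

u* ≈ 0.45 m/s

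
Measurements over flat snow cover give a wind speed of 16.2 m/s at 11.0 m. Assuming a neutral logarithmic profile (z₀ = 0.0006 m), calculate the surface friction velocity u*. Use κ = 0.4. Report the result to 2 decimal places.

u* ≈ 0.66 m/s

Log law: V(z) = (u*/κ) · ln(z/z₀) ⇒ u* = κ · V / ln(z/z₀)
u* = 0.4 × 16.2 / ln(11.0/0.0006) = 0.4 × 16.2 / 9.8165
   = 6.4800 / 9.8165 = 0.6601 m/s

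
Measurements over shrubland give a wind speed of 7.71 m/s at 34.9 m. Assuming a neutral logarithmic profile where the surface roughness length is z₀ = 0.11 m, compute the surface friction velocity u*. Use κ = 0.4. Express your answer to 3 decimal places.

u* ≈ 0.535 m/s

Log law: V(z) = (u*/κ) · ln(z/z₀) ⇒ u* = κ · V / ln(z/z₀)
u* = 0.4 × 7.71 / ln(34.9/0.11) = 0.4 × 7.71 / 5.7598
   = 3.0840 / 5.7598 = 0.5354 m/s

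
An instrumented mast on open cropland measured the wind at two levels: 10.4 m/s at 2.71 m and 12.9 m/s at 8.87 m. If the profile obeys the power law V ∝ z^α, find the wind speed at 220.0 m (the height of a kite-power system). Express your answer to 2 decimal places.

First find α: α = ln(V₂/V₁)/ln(z₂/z₁) = ln(12.9/10.4)/ln(8.87/2.71) = 0.21542/1.18573 = 0.1817
Extrapolate from 8.87 m to 220.0 m: V₃ = 12.9 × (220.0/8.87)^0.1817 = 12.9 × 1.7921 = 23.1175 m/s

23.12 m/s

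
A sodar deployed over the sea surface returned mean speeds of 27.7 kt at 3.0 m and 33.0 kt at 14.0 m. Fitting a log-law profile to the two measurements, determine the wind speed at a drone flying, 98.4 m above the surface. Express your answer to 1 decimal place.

Log law: V ∝ ln(z/z₀). From the pair, with r = V₁/V₂ = 0.83939,
ln z₀ = (ln z₁ − r·ln z₂)/(1 − r) = (1.0986 − 0.83939×2.6391)/0.16061 = -6.9524 → z₀ = 0.0009563 m
V₃ = V₁ · ln(z₃/z₀)/ln(z₁/z₀) = 27.7 × 11.5414/8.0510 = 39.7090 kt

39.7 kt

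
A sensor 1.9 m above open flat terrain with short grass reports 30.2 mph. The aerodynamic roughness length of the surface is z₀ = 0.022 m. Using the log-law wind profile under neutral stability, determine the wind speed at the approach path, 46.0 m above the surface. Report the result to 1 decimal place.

Log law: V(z) ∝ ln(z/z₀), so V₂/V₁ = ln(z₂/z₀) / ln(z₁/z₀).
ln(46.0/0.022) = 7.6454, ln(1.9/0.022) = 4.4586
V₂ = 30.2 × 7.6454/4.4586 = 30.2 × 1.7148 = 51.7856 mph

51.8 mph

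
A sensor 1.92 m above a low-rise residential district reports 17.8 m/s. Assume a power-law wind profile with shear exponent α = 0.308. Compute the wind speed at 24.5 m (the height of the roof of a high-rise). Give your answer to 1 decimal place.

39.0 m/s

Power-law profile: V₂ = V₁ · (z₂/z₁)^α
V₂ = 17.8 × (24.5/1.92)^0.308 = 17.8 × (12.7604)^0.308
    = 17.8 × 2.1908 = 38.9966 m/s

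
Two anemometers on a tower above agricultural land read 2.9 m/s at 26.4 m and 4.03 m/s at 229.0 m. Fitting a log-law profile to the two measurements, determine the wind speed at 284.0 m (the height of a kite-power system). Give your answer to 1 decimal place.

4.1 m/s

Log law: V ∝ ln(z/z₀). From the pair, with r = V₁/V₂ = 0.71960,
ln z₀ = (ln z₁ − r·ln z₂)/(1 − r) = (3.2734 − 0.71960×5.4337)/0.28040 = -2.2709 → z₀ = 0.1032 m
V₃ = V₁ · ln(z₃/z₀)/ln(z₁/z₀) = 2.9 × 7.9199/5.5443 = 4.1426 m/s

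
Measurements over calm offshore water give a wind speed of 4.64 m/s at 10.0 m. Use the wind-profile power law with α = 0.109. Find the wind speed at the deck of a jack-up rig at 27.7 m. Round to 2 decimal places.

5.18 m/s

Power-law profile: V₂ = V₁ · (z₂/z₁)^α
V₂ = 4.64 × (27.7/10.0)^0.109 = 4.64 × (2.7700)^0.109
    = 4.64 × 1.1175 = 5.1850 m/s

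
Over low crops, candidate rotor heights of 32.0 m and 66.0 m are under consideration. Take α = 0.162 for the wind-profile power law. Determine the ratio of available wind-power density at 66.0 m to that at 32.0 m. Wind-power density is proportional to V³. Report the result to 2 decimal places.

Speed ratio: V_B/V_A = (z_B/z_A)^α = (66.0/32.0)^0.162 = (2.0625)^0.162 = 1.12443
Power-density ratio: P_B/P_A = (V_B/V_A)³ = (1.12443)³ = 1.42166

1.42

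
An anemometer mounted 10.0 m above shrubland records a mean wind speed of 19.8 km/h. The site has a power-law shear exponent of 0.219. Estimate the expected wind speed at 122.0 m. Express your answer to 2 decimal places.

34.24 km/h

Power-law profile: V₂ = V₁ · (z₂/z₁)^α
V₂ = 19.8 × (122.0/10.0)^0.219 = 19.8 × (12.2000)^0.219
    = 19.8 × 1.7295 = 34.2435 km/h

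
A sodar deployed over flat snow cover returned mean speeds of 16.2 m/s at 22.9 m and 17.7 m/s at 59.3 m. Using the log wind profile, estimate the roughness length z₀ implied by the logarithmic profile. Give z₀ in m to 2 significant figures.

z₀ ≈ 0.00079 m

Log law: V(z) ∝ ln(z/z₀). With r = V₁/V₂ = 16.2/17.7 = 0.91525,
r · ln(z₂/z₀) = ln(z₁/z₀) ⇒ ln z₀ = (ln z₁ − r·ln z₂)/(1 − r)
ln z₀ = (3.13114 − 0.91525×4.08261) / 0.08475 = -7.1448
z₀ = exp(-7.1448) = 0.0007890 m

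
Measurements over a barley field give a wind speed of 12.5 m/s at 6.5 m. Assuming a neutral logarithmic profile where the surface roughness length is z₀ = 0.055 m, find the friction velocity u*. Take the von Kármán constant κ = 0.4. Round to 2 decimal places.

Log law: V(z) = (u*/κ) · ln(z/z₀) ⇒ u* = κ · V / ln(z/z₀)
u* = 0.4 × 12.5 / ln(6.5/0.055) = 0.4 × 12.5 / 4.7722
   = 5.0000 / 4.7722 = 1.0477 m/s

u* ≈ 1.05 m/s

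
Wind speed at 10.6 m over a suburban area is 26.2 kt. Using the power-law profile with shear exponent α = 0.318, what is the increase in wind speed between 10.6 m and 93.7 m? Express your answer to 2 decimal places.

26.19 kt

Power law: V₂ = V₁ · (z₂/z₁)^α = 26.2 × (8.8396)^0.318 = 52.3923 kt
ΔV = 52.3923 − 26.2 = 26.1923 kt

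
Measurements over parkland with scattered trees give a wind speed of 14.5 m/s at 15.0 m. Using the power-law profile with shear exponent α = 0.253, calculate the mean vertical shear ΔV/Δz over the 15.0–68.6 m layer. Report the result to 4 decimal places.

0.1269 m/s/m

Power law: V₂ = V₁ · (z₂/z₁)^α = 14.5 × (4.5733)^0.253 = 21.3013 m/s
ΔV/Δz = (21.3013 − 14.5)/(68.6 − 15.0) = 6.8013/53.6000 = 0.12689 m/s/m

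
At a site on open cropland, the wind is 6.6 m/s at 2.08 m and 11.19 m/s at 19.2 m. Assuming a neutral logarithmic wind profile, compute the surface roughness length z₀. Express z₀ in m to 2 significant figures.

Log law: V(z) ∝ ln(z/z₀). With r = V₁/V₂ = 6.6/11.19 = 0.58981,
r · ln(z₂/z₀) = ln(z₁/z₀) ⇒ ln z₀ = (ln z₁ − r·ln z₂)/(1 − r)
ln z₀ = (0.73237 − 0.58981×2.95491) / 0.41019 = -2.4634
z₀ = exp(-2.4634) = 0.08514 m

z₀ ≈ 0.085 m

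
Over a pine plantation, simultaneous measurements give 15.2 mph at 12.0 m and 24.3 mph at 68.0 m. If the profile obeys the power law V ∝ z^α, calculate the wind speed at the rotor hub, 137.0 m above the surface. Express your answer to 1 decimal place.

First find α: α = ln(V₂/V₁)/ln(z₂/z₁) = ln(24.3/15.2)/ln(68.0/12.0) = 0.46918/1.73460 = 0.2705
Extrapolate from 68.0 m to 137.0 m: V₃ = 24.3 × (137.0/68.0)^0.2705 = 24.3 × 1.2086 = 29.3691 mph

29.4 mph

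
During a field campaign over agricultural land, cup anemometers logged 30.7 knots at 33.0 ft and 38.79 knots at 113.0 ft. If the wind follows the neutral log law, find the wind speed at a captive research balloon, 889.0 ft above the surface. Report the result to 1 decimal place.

Log law: V ∝ ln(z/z₀). From the pair, with r = V₁/V₂ = 0.79144,
ln z₀ = (ln z₁ − r·ln z₂)/(1 − r) = (3.4965 − 0.79144×4.7274)/0.20856 = -1.1744 → z₀ = 0.3090 ft
V₃ = V₁ · ln(z₃/z₀)/ln(z₁/z₀) = 30.7 × 7.9645/4.6710 = 52.3472 knots

52.3 knots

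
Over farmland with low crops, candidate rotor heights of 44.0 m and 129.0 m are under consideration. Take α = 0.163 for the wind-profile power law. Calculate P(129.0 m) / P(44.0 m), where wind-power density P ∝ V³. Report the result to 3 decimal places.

1.692

Speed ratio: V_B/V_A = (z_B/z_A)^α = (129.0/44.0)^0.163 = (2.9318)^0.163 = 1.19164
Power-density ratio: P_B/P_A = (V_B/V_A)³ = (1.19164)³ = 1.69212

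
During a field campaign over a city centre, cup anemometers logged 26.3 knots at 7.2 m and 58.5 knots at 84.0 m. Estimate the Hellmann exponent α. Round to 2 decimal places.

α ≈ 0.33

Power law: V₂/V₁ = (z₂/z₁)^α ⇒ α = ln(V₂/V₁) / ln(z₂/z₁)
α = ln(58.5/26.3) / ln(84.0/7.2) = ln(2.2243) / ln(11.6667)
  = 0.79946 / 2.45674 = 0.32541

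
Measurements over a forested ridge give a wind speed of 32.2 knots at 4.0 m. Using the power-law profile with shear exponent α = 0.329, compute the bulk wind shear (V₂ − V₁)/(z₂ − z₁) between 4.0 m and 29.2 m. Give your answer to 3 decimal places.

Power law: V₂ = V₁ · (z₂/z₁)^α = 32.2 × (7.3000)^0.329 = 61.9283 knots
ΔV/Δz = (61.9283 − 32.2)/(29.2 − 4.0) = 29.7283/25.2000 = 1.17969 knots/m

1.180 knots/m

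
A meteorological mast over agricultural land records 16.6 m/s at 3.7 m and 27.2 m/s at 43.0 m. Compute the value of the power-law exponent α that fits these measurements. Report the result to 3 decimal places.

Power law: V₂/V₁ = (z₂/z₁)^α ⇒ α = ln(V₂/V₁) / ln(z₂/z₁)
α = ln(27.2/16.6) / ln(43.0/3.7) = ln(1.6386) / ln(11.6216)
  = 0.49381 / 2.45287 = 0.20132

α ≈ 0.201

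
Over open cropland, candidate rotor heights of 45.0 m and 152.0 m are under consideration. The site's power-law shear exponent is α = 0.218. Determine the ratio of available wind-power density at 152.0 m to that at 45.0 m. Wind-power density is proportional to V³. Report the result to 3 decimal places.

Speed ratio: V_B/V_A = (z_B/z_A)^α = (152.0/45.0)^0.218 = (3.3778)^0.218 = 1.30389
Power-density ratio: P_B/P_A = (V_B/V_A)³ = (1.30389)³ = 2.21679

2.217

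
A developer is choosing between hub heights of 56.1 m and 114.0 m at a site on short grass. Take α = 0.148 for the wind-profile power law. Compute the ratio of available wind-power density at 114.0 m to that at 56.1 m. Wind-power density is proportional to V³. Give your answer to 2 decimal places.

1.37

Speed ratio: V_B/V_A = (z_B/z_A)^α = (114.0/56.1)^0.148 = (2.0321)^0.148 = 1.11065
Power-density ratio: P_B/P_A = (V_B/V_A)³ = (1.11065)³ = 1.37002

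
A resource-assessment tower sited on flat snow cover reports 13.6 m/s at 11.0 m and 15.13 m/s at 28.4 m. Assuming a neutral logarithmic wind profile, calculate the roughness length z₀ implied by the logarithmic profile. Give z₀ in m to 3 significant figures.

Log law: V(z) ∝ ln(z/z₀). With r = V₁/V₂ = 13.6/15.13 = 0.89888,
r · ln(z₂/z₀) = ln(z₁/z₀) ⇒ ln z₀ = (ln z₁ − r·ln z₂)/(1 − r)
ln z₀ = (2.39790 − 0.89888×3.34639) / 0.10112 = -6.0332
z₀ = exp(-6.0332) = 0.002398 m

z₀ ≈ 0.00240 m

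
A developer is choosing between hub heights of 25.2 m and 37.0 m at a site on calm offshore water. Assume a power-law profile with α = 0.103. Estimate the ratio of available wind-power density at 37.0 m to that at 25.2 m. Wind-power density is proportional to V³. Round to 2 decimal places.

1.13

Speed ratio: V_B/V_A = (z_B/z_A)^α = (37.0/25.2)^0.103 = (1.4683)^0.103 = 1.04035
Power-density ratio: P_B/P_A = (V_B/V_A)³ = (1.04035)³ = 1.12601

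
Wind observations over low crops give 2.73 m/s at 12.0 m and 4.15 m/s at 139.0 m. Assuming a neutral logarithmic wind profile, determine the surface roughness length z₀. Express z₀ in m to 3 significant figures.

Log law: V(z) ∝ ln(z/z₀). With r = V₁/V₂ = 2.73/4.15 = 0.65783,
r · ln(z₂/z₀) = ln(z₁/z₀) ⇒ ln z₀ = (ln z₁ − r·ln z₂)/(1 − r)
ln z₀ = (2.48491 − 0.65783×4.93447) / 0.34217 = -2.2245
z₀ = exp(-2.2245) = 0.1081 m

z₀ ≈ 0.108 m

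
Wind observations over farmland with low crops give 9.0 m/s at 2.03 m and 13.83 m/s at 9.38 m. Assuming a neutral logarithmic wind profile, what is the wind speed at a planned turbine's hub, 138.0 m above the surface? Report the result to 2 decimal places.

22.31 m/s

Log law: V ∝ ln(z/z₀). From the pair, with r = V₁/V₂ = 0.65076,
ln z₀ = (ln z₁ − r·ln z₂)/(1 − r) = (0.7080 − 0.65076×2.2386)/0.34924 = -2.1439 → z₀ = 0.1172 m
V₃ = V₁ · ln(z₃/z₀)/ln(z₁/z₀) = 9.0 × 7.0712/2.8519 = 22.3148 m/s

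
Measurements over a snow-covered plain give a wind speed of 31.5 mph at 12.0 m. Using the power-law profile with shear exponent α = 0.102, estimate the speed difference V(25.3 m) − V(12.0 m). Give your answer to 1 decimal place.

2.5 mph

Power law: V₂ = V₁ · (z₂/z₁)^α = 31.5 × (2.1083)^0.102 = 33.9901 mph
ΔV = 33.9901 − 31.5 = 2.4901 mph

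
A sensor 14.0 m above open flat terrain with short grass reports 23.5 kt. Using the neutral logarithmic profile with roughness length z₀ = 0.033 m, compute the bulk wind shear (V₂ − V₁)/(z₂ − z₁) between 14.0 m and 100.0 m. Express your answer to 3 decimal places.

Log law: V₂ = V₁ · ln(z₂/z₀)/ln(z₁/z₀) = 23.5 × 8.0164/6.0503 = 31.1366 kt
ΔV/Δz = (31.1366 − 23.5)/(100.0 − 14.0) = 7.6366/86.0000 = 0.08880 kt/m

0.089 kt/m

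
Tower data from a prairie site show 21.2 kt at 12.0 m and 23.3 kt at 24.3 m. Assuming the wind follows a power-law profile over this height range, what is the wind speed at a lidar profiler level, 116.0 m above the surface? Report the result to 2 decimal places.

28.72 kt

First find α: α = ln(V₂/V₁)/ln(z₂/z₁) = ln(23.3/21.2)/ln(24.3/12.0) = 0.09445/0.70557 = 0.1339
Extrapolate from 24.3 m to 116.0 m: V₃ = 23.3 × (116.0/24.3)^0.1339 = 23.3 × 1.2328 = 28.7231 kt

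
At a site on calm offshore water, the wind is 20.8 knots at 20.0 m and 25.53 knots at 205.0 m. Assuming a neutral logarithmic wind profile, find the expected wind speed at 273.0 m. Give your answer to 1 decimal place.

26.1 knots

Log law: V ∝ ln(z/z₀). From the pair, with r = V₁/V₂ = 0.81473,
ln z₀ = (ln z₁ − r·ln z₂)/(1 − r) = (2.9957 − 0.81473×5.3230)/0.18527 = -7.2384 → z₀ = 0.0007185 m
V₃ = V₁ · ln(z₃/z₀)/ln(z₁/z₀) = 20.8 × 12.8479/10.2341 = 26.1122 knots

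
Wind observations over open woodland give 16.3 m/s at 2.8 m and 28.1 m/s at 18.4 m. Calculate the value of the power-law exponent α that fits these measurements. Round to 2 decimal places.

α ≈ 0.29

Power law: V₂/V₁ = (z₂/z₁)^α ⇒ α = ln(V₂/V₁) / ln(z₂/z₁)
α = ln(28.1/16.3) / ln(18.4/2.8) = ln(1.7239) / ln(6.5714)
  = 0.54460 / 1.88273 = 0.28926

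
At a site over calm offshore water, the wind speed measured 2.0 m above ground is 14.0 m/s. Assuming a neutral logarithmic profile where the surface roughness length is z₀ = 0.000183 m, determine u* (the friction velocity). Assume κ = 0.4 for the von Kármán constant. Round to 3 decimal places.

Log law: V(z) = (u*/κ) · ln(z/z₀) ⇒ u* = κ · V / ln(z/z₀)
u* = 0.4 × 14.0 / ln(2.0/0.000183) = 0.4 × 14.0 / 9.2992
   = 5.6000 / 9.2992 = 0.6022 m/s

u* ≈ 0.602 m/s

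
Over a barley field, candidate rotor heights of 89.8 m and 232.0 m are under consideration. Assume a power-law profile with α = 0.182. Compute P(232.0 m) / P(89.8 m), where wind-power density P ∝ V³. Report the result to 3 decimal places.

1.679

Speed ratio: V_B/V_A = (z_B/z_A)^α = (232.0/89.8)^0.182 = (2.5835)^0.182 = 1.18856
Power-density ratio: P_B/P_A = (V_B/V_A)³ = (1.18856)³ = 1.67907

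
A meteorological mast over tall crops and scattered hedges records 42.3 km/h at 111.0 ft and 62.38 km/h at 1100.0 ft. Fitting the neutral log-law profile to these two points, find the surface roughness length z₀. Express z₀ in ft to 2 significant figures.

Log law: V(z) ∝ ln(z/z₀). With r = V₁/V₂ = 42.3/62.38 = 0.67810,
r · ln(z₂/z₀) = ln(z₁/z₀) ⇒ ln z₀ = (ln z₁ − r·ln z₂)/(1 − r)
ln z₀ = (4.70953 − 0.67810×7.00307) / 0.32190 = -0.1220
z₀ = exp(-0.1220) = 0.8852 ft

z₀ ≈ 0.89 ft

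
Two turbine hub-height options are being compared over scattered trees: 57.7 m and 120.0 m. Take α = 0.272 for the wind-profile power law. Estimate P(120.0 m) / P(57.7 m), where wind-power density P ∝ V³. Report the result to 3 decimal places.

Speed ratio: V_B/V_A = (z_B/z_A)^α = (120.0/57.7)^0.272 = (2.0797)^0.272 = 1.22039
Power-density ratio: P_B/P_A = (V_B/V_A)³ = (1.22039)³ = 1.81758

1.818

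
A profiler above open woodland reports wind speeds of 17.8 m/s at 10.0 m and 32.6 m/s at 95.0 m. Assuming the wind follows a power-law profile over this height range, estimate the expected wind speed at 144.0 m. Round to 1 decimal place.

36.5 m/s

First find α: α = ln(V₂/V₁)/ln(z₂/z₁) = ln(32.6/17.8)/ln(95.0/10.0) = 0.60511/2.25129 = 0.2688
Extrapolate from 95.0 m to 144.0 m: V₃ = 32.6 × (144.0/95.0)^0.2688 = 32.6 × 1.1183 = 36.4561 m/s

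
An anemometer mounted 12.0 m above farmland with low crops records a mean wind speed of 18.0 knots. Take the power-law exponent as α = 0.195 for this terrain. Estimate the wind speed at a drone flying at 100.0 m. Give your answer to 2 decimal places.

27.22 knots

Power-law profile: V₂ = V₁ · (z₂/z₁)^α
V₂ = 18.0 × (100.0/12.0)^0.195 = 18.0 × (8.3333)^0.195
    = 18.0 × 1.5120 = 27.2165 knots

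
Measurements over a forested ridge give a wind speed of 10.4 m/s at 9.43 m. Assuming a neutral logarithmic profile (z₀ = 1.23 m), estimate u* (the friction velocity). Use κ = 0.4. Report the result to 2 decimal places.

u* ≈ 2.04 m/s

Log law: V(z) = (u*/κ) · ln(z/z₀) ⇒ u* = κ · V / ln(z/z₀)
u* = 0.4 × 10.4 / ln(9.43/1.23) = 0.4 × 10.4 / 2.0369
   = 4.1600 / 2.0369 = 2.0423 m/s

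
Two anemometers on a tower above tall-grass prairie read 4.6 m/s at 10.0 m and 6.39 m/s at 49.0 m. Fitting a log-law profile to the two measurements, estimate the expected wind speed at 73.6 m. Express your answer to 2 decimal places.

Log law: V ∝ ln(z/z₀). From the pair, with r = V₁/V₂ = 0.71987,
ln z₀ = (ln z₁ − r·ln z₂)/(1 − r) = (2.3026 − 0.71987×3.8918)/0.28013 = -1.7815 → z₀ = 0.1684 m
V₃ = V₁ · ln(z₃/z₀)/ln(z₁/z₀) = 4.6 × 6.0801/4.0841 = 6.8482 m/s

6.85 m/s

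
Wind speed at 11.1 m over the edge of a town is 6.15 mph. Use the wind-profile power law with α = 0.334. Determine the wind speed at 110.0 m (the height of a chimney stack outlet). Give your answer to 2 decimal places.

13.23 mph

Power-law profile: V₂ = V₁ · (z₂/z₁)^α
V₂ = 6.15 × (110.0/11.1)^0.334 = 6.15 × (9.9099)^0.334
    = 6.15 × 2.1512 = 13.2301 mph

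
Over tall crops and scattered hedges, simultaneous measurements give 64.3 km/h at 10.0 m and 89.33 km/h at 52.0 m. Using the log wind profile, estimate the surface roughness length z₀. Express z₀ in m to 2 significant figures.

z₀ ≈ 0.14 m

Log law: V(z) ∝ ln(z/z₀). With r = V₁/V₂ = 64.3/89.33 = 0.71980,
r · ln(z₂/z₀) = ln(z₁/z₀) ⇒ ln z₀ = (ln z₁ − r·ln z₂)/(1 − r)
ln z₀ = (2.30259 − 0.71980×3.95124) / 0.28020 = -1.9327
z₀ = exp(-1.9327) = 0.1448 m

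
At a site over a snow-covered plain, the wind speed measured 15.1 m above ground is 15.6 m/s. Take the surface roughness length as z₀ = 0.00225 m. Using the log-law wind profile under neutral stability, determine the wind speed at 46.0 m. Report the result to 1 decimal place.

17.6 m/s

Log law: V(z) ∝ ln(z/z₀), so V₂/V₁ = ln(z₂/z₀) / ln(z₁/z₀).
ln(46.0/0.00225) = 9.9255, ln(15.1/0.00225) = 8.8115
V₂ = 15.6 × 9.9255/8.8115 = 15.6 × 1.1264 = 17.5721 m/s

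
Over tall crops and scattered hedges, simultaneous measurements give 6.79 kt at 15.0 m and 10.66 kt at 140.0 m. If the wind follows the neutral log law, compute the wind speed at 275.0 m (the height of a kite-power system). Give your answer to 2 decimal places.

11.83 kt

Log law: V ∝ ln(z/z₀). From the pair, with r = V₁/V₂ = 0.63696,
ln z₀ = (ln z₁ − r·ln z₂)/(1 − r) = (2.7081 − 0.63696×4.9416)/0.36304 = -1.2108 → z₀ = 0.2979 m
V₃ = V₁ · ln(z₃/z₀)/ln(z₁/z₀) = 6.79 × 6.8276/3.9189 = 11.8298 kt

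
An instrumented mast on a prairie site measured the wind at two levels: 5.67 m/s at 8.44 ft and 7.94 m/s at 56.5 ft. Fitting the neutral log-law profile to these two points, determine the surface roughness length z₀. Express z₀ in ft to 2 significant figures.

Log law: V(z) ∝ ln(z/z₀). With r = V₁/V₂ = 5.67/7.94 = 0.71411,
r · ln(z₂/z₀) = ln(z₁/z₀) ⇒ ln z₀ = (ln z₁ − r·ln z₂)/(1 − r)
ln z₀ = (2.13298 − 0.71411×4.03424) / 0.28589 = -2.6160
z₀ = exp(-2.6160) = 0.07310 ft

z₀ ≈ 0.073 ft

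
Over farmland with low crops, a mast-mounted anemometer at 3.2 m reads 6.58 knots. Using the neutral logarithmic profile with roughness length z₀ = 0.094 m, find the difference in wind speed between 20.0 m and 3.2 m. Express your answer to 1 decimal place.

3.4 knots

Log law: V₂ = V₁ · ln(z₂/z₀)/ln(z₁/z₀) = 6.58 × 5.3602/3.5276 = 9.9983 knots
ΔV = 9.9983 − 6.58 = 3.4183 knots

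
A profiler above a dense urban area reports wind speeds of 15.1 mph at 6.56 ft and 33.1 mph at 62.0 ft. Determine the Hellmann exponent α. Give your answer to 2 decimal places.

Power law: V₂/V₁ = (z₂/z₁)^α ⇒ α = ln(V₂/V₁) / ln(z₂/z₁)
α = ln(33.1/15.1) / ln(62.0/6.56) = ln(2.1921) / ln(9.4512)
  = 0.78484 / 2.24614 = 0.34942

α ≈ 0.35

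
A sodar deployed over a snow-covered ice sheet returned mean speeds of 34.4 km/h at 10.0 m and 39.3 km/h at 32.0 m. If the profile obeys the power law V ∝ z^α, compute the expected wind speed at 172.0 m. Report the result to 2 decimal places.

47.64 km/h

First find α: α = ln(V₂/V₁)/ln(z₂/z₁) = ln(39.3/34.4)/ln(32.0/10.0) = 0.13317/1.16315 = 0.1145
Extrapolate from 32.0 m to 172.0 m: V₃ = 39.3 × (172.0/32.0)^0.1145 = 39.3 × 1.2123 = 47.6445 km/h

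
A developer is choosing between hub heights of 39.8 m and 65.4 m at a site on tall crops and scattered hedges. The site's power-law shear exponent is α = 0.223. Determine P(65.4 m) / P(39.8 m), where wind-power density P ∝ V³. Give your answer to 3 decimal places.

Speed ratio: V_B/V_A = (z_B/z_A)^α = (65.4/39.8)^0.223 = (1.6432)^0.223 = 1.11712
Power-density ratio: P_B/P_A = (V_B/V_A)³ = (1.11712)³ = 1.39412

1.394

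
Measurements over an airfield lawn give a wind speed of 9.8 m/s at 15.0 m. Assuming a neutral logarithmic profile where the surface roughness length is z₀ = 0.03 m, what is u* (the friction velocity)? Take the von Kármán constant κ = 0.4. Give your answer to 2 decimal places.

Log law: V(z) = (u*/κ) · ln(z/z₀) ⇒ u* = κ · V / ln(z/z₀)
u* = 0.4 × 9.8 / ln(15.0/0.03) = 0.4 × 9.8 / 6.2146
   = 3.9200 / 6.2146 = 0.6308 m/s

u* ≈ 0.63 m/s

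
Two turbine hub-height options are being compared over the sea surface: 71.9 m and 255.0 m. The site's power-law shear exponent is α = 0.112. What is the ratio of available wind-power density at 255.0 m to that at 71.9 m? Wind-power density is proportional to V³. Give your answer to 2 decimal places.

Speed ratio: V_B/V_A = (z_B/z_A)^α = (255.0/71.9)^0.112 = (3.5466)^0.112 = 1.15234
Power-density ratio: P_B/P_A = (V_B/V_A)³ = (1.15234)³ = 1.53016

1.53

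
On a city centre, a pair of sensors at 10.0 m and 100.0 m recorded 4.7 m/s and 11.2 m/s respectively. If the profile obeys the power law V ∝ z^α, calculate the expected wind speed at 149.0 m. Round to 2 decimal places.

First find α: α = ln(V₂/V₁)/ln(z₂/z₁) = ln(11.2/4.7)/ln(100.0/10.0) = 0.86835/2.30259 = 0.3771
Extrapolate from 100.0 m to 149.0 m: V₃ = 11.2 × (149.0/100.0)^0.3771 = 11.2 × 1.1623 = 13.0176 m/s

13.02 m/s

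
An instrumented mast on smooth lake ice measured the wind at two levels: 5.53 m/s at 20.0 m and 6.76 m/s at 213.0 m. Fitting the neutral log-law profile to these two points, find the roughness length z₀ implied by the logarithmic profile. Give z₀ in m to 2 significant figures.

Log law: V(z) ∝ ln(z/z₀). With r = V₁/V₂ = 5.53/6.76 = 0.81805,
r · ln(z₂/z₀) = ln(z₁/z₀) ⇒ ln z₀ = (ln z₁ − r·ln z₂)/(1 − r)
ln z₀ = (2.99573 − 0.81805×5.36129) / 0.18195 = -7.6397
z₀ = exp(-7.6397) = 0.0004810 m

z₀ ≈ 0.00048 m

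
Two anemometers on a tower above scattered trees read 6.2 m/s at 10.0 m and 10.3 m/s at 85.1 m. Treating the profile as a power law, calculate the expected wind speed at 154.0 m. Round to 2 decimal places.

First find α: α = ln(V₂/V₁)/ln(z₂/z₁) = ln(10.3/6.2)/ln(85.1/10.0) = 0.50759/2.14124 = 0.2371
Extrapolate from 85.1 m to 154.0 m: V₃ = 10.3 × (154.0/85.1)^0.2371 = 10.3 × 1.1510 = 11.8550 m/s

11.85 m/s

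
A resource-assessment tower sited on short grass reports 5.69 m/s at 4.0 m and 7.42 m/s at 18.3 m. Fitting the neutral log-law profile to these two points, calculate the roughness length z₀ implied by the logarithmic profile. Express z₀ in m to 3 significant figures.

z₀ ≈ 0.0269 m

Log law: V(z) ∝ ln(z/z₀). With r = V₁/V₂ = 5.69/7.42 = 0.76685,
r · ln(z₂/z₀) = ln(z₁/z₀) ⇒ ln z₀ = (ln z₁ − r·ln z₂)/(1 − r)
ln z₀ = (1.38629 − 0.76685×2.90690) / 0.23315 = -3.6150
z₀ = exp(-3.6150) = 0.02692 m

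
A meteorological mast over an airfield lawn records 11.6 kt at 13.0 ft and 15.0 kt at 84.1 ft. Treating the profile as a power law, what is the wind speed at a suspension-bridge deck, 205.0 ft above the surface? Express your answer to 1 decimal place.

17.0 kt

First find α: α = ln(V₂/V₁)/ln(z₂/z₁) = ln(15.0/11.6)/ln(84.1/13.0) = 0.25705/1.86706 = 0.1377
Extrapolate from 84.1 ft to 205.0 ft: V₃ = 15.0 × (205.0/84.1)^0.1377 = 15.0 × 1.1305 = 16.9576 kt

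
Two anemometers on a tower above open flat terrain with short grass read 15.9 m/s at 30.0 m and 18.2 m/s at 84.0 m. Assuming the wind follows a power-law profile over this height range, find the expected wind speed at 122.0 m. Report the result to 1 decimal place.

19.1 m/s

First find α: α = ln(V₂/V₁)/ln(z₂/z₁) = ln(18.2/15.9)/ln(84.0/30.0) = 0.13510/1.02962 = 0.1312
Extrapolate from 84.0 m to 122.0 m: V₃ = 18.2 × (122.0/84.0)^0.1312 = 18.2 × 1.0502 = 19.1134 m/s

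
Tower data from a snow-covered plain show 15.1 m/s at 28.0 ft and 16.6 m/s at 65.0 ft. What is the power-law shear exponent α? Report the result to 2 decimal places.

Power law: V₂/V₁ = (z₂/z₁)^α ⇒ α = ln(V₂/V₁) / ln(z₂/z₁)
α = ln(16.6/15.1) / ln(65.0/28.0) = ln(1.0993) / ln(2.3214)
  = 0.09471 / 0.84218 = 0.11246

α ≈ 0.11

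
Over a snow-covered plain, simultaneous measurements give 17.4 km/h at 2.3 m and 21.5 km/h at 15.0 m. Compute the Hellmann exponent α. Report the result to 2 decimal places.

Power law: V₂/V₁ = (z₂/z₁)^α ⇒ α = ln(V₂/V₁) / ln(z₂/z₁)
α = ln(21.5/17.4) / ln(15.0/2.3) = ln(1.2356) / ln(6.5217)
  = 0.21158 / 1.87514 = 0.11284

α ≈ 0.11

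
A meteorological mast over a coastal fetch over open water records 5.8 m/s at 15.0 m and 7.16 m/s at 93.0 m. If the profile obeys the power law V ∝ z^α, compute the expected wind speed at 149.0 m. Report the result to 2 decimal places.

First find α: α = ln(V₂/V₁)/ln(z₂/z₁) = ln(7.16/5.8)/ln(93.0/15.0) = 0.21065/1.82455 = 0.1155
Extrapolate from 93.0 m to 149.0 m: V₃ = 7.16 × (149.0/93.0)^0.1155 = 7.16 × 1.0559 = 7.5604 m/s

7.56 m/s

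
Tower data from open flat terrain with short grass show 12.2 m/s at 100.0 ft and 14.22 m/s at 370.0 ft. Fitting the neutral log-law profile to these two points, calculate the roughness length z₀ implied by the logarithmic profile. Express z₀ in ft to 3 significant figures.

z₀ ≈ 0.0370 ft

Log law: V(z) ∝ ln(z/z₀). With r = V₁/V₂ = 12.2/14.22 = 0.85795,
r · ln(z₂/z₀) = ln(z₁/z₀) ⇒ ln z₀ = (ln z₁ − r·ln z₂)/(1 − r)
ln z₀ = (4.60517 − 0.85795×5.91350) / 0.14205 = -3.2966
z₀ = exp(-3.2966) = 0.03701 ft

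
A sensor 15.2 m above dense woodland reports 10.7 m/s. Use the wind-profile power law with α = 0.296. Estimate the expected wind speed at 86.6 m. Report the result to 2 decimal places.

17.91 m/s

Power-law profile: V₂ = V₁ · (z₂/z₁)^α
V₂ = 10.7 × (86.6/15.2)^0.296 = 10.7 × (5.6974)^0.296
    = 10.7 × 1.6737 = 17.9087 m/s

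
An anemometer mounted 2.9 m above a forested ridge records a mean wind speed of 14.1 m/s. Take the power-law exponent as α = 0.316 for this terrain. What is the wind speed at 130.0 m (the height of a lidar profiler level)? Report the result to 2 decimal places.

46.89 m/s

Power-law profile: V₂ = V₁ · (z₂/z₁)^α
V₂ = 14.1 × (130.0/2.9)^0.316 = 14.1 × (44.8276)^0.316
    = 14.1 × 3.3257 = 46.8929 m/s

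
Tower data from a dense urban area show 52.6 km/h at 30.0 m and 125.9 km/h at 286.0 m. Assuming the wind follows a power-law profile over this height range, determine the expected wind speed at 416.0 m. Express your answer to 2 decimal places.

145.55 km/h

First find α: α = ln(V₂/V₁)/ln(z₂/z₁) = ln(125.9/52.6)/ln(286.0/30.0) = 0.87277/2.25479 = 0.3871
Extrapolate from 286.0 m to 416.0 m: V₃ = 125.9 × (416.0/286.0)^0.3871 = 125.9 × 1.1561 = 145.5503 km/h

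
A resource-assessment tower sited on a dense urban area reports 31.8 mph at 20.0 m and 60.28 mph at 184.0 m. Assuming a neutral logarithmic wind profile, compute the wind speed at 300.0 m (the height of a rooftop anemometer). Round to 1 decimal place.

66.6 mph

Log law: V ∝ ln(z/z₀). From the pair, with r = V₁/V₂ = 0.52754,
ln z₀ = (ln z₁ − r·ln z₂)/(1 − r) = (2.9957 − 0.52754×5.2149)/0.47246 = 0.5178 → z₀ = 1.678 m
V₃ = V₁ · ln(z₃/z₀)/ln(z₁/z₀) = 31.8 × 5.1860/2.4779 = 66.5536 mph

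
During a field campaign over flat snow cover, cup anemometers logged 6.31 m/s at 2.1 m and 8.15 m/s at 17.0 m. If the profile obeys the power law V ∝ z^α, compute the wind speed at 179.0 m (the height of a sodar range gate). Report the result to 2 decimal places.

First find α: α = ln(V₂/V₁)/ln(z₂/z₁) = ln(8.15/6.31)/ln(17.0/2.1) = 0.25588/2.09128 = 0.1224
Extrapolate from 17.0 m to 179.0 m: V₃ = 8.15 × (179.0/17.0)^0.1224 = 8.15 × 1.3338 = 10.8707 m/s

10.87 m/s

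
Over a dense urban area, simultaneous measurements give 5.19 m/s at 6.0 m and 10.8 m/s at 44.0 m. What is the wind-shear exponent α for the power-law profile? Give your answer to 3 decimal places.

Power law: V₂/V₁ = (z₂/z₁)^α ⇒ α = ln(V₂/V₁) / ln(z₂/z₁)
α = ln(10.8/5.19) / ln(44.0/6.0) = ln(2.0809) / ln(7.3333)
  = 0.73281 / 1.99243 = 0.36780

α ≈ 0.368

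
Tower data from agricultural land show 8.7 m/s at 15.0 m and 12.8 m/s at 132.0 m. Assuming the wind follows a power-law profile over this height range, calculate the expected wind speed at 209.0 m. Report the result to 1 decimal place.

First find α: α = ln(V₂/V₁)/ln(z₂/z₁) = ln(12.8/8.7)/ln(132.0/15.0) = 0.38612/2.17475 = 0.1775
Extrapolate from 132.0 m to 209.0 m: V₃ = 12.8 × (209.0/132.0)^0.1775 = 12.8 × 1.0850 = 13.8881 m/s

13.9 m/s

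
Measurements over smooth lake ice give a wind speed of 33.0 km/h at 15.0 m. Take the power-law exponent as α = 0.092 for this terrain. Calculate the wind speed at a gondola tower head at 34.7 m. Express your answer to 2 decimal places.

Power-law profile: V₂ = V₁ · (z₂/z₁)^α
V₂ = 33.0 × (34.7/15.0)^0.092 = 33.0 × (2.3133)^0.092
    = 33.0 × 1.0802 = 35.6471 km/h

35.65 km/h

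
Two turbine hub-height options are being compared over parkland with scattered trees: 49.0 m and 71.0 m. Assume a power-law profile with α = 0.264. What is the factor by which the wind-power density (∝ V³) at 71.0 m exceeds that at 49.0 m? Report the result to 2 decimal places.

1.34

Speed ratio: V_B/V_A = (z_B/z_A)^α = (71.0/49.0)^0.264 = (1.4490)^0.264 = 1.10286
Power-density ratio: P_B/P_A = (V_B/V_A)³ = (1.10286)³ = 1.34141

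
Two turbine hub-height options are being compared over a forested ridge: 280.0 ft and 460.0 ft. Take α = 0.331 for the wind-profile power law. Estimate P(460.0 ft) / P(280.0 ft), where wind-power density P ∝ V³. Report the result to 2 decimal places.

Speed ratio: V_B/V_A = (z_B/z_A)^α = (460.0/280.0)^0.331 = (1.6429)^0.331 = 1.17859
Power-density ratio: P_B/P_A = (V_B/V_A)³ = (1.17859)³ = 1.63716

1.64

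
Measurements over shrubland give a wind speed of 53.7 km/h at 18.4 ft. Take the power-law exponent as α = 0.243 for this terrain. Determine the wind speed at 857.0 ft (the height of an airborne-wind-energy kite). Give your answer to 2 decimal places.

136.56 km/h

Power-law profile: V₂ = V₁ · (z₂/z₁)^α
V₂ = 53.7 × (857.0/18.4)^0.243 = 53.7 × (46.5761)^0.243
    = 53.7 × 2.5431 = 136.5645 km/h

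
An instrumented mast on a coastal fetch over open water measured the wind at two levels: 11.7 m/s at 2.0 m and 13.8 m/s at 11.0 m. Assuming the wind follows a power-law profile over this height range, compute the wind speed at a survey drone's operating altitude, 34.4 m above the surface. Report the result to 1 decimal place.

15.4 m/s

First find α: α = ln(V₂/V₁)/ln(z₂/z₁) = ln(13.8/11.7)/ln(11.0/2.0) = 0.16508/1.70475 = 0.0968
Extrapolate from 11.0 m to 34.4 m: V₃ = 13.8 × (34.4/11.0)^0.0968 = 13.8 × 1.1167 = 15.4109 m/s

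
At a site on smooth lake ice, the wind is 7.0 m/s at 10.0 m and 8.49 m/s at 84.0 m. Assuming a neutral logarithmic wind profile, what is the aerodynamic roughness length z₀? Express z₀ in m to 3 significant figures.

Log law: V(z) ∝ ln(z/z₀). With r = V₁/V₂ = 7.0/8.49 = 0.82450,
r · ln(z₂/z₀) = ln(z₁/z₀) ⇒ ln z₀ = (ln z₁ − r·ln z₂)/(1 − r)
ln z₀ = (2.30259 − 0.82450×4.43082) / 0.17550 = -7.6958
z₀ = exp(-7.6958) = 0.0004547 m

z₀ ≈ 0.000455 m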